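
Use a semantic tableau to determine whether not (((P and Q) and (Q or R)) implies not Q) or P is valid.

Not valid

Assume the negation and expand:
Initial set: {not (not (((P and Q) and (Q or R)) implies not Q) or P)}.
not (not (((P and Q) and (Q or R)) implies not Q) or P): α-rule — add not not (((P and Q) and (Q or R)) implies not Q), not P.
not not (((P and Q) and (Q or R)) implies not Q): β-rule — branch into not ((P and Q) and (Q or R))  //  not Q.
  branch 1 (add not ((P and Q) and (Q or R))):
    not ((P and Q) and (Q or R)): β-rule — branch into not (P and Q)  //  not (Q or R).
      branch 1.1 (add not (P and Q)):
        not (P and Q): β-rule — branch into not P  //  not Q.
          branch 1.1.1 (add not P):
            ○ open, literals {P=F}.
          branch 1.1.2 (add not Q):
            ○ open, literals {P=F, Q=F}.
      branch 1.2 (add not (Q or R)):
        not (Q or R): α-rule — add not Q, not R.
        ○ open, literals {P=F, Q=F, R=F}.
  branch 2 (add not Q):
    ○ open, literals {P=F, Q=F}.
0 branches closed, 4 open.
An open branch gives a countermodel: P=F (unmentioned atoms arbitrary); under it the original formula is false.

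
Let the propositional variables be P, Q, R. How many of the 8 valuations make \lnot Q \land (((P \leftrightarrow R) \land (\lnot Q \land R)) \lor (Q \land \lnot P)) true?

1

Initial set: {(\lnot Q \land (((P \leftrightarrow R) \land (\lnot Q \land R)) \lor (Q \land \lnot P)))}.
(\lnot Q \land (((P \leftrightarrow R) \land (\lnot Q \land R)) \lor (Q \land \lnot P))): α-rule — add \lnot Q, (((P \leftrightarrow R) \land (\lnot Q \land R)) \lor (Q \land \lnot P)).
(((P \leftrightarrow R) \land (\lnot Q \land R)) \lor (Q \land \lnot P)): β-rule — branch into ((P \leftrightarrow R) \land (\lnot Q \land R))  //  (Q \land \lnot P).
  branch 1 (add ((P \leftrightarrow R) \land (\lnot Q \land R))):
    ((P \leftrightarrow R) \land (\lnot Q \land R)): α-rule — add (P \leftrightarrow R), (\lnot Q \land R).
    (\lnot Q \land R): α-rule — add \lnot Q, R.
    (P \leftrightarrow R): β-rule — branch into P, R  //  \lnot P, \lnot R.
      branch 1.1 (add P, R):
        ○ open, literals {P=1, Q=0, R=1}.
      branch 1.2 (add \lnot P, \lnot R):
        × closes — contains both R and \lnot R.
  branch 2 (add (Q \land \lnot P)):
    (Q \land \lnot P): α-rule — add Q, \lnot P.
    × closes — contains both Q and \lnot Q.
2 branches closed, 1 open.
Each open branch fixes some atoms; the unmentioned ones are free. Counting distinct full assignments: branch {P=1, Q=0, R=1} (none free) contributes 1 new. Total: 1.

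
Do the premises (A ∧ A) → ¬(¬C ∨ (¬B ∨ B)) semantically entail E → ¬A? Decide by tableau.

Yes

Initial set: {T ((A ∧ A) → ¬(¬C ∨ (¬B ∨ B))); F (E → ¬A)}.
F (E → ¬A): α-rule — add T E, F ¬A.
T ((A ∧ A) → ¬(¬C ∨ (¬B ∨ B))): β-rule — branch into F (A ∧ A)  //  T ¬(¬C ∨ (¬B ∨ B)).
  branch 1 (add F (A ∧ A)):
    F (A ∧ A): β-rule — branch into F A  //  F A.
      branch 1.1 (add F A):
        × closes — contains both A and ¬A.
      branch 1.2 (add F A):
        × closes — contains both A and ¬A.
  branch 2 (add T ¬(¬C ∨ (¬B ∨ B))):
    T ¬(¬C ∨ (¬B ∨ B)): α-rule — add F ¬C, F (¬B ∨ B).
    F (¬B ∨ B): α-rule — add F ¬B, F B.
    × closes — contains both B and ¬B.
All 3 branches close.
Every branch closed, so the premises entail the conclusion.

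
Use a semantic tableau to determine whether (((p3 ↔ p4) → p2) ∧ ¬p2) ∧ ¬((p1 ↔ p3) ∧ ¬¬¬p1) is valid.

Assume the negation and expand:
Initial set: {¬((((p3 ↔ p4) → p2) ∧ ¬p2) ∧ ¬((p1 ↔ p3) ∧ ¬¬¬p1))}.
¬((((p3 ↔ p4) → p2) ∧ ¬p2) ∧ ¬((p1 ↔ p3) ∧ ¬¬¬p1)): β-rule — branch into ¬(((p3 ↔ p4) → p2) ∧ ¬p2)  //  ¬¬((p1 ↔ p3) ∧ ¬¬¬p1).
  branch 1 (add ¬(((p3 ↔ p4) → p2) ∧ ¬p2)):
    ¬(((p3 ↔ p4) → p2) ∧ ¬p2): β-rule — branch into ¬((p3 ↔ p4) → p2)  //  ¬¬p2.
      branch 1.1 (add ¬((p3 ↔ p4) → p2)):
        ¬((p3 ↔ p4) → p2): α-rule — add (p3 ↔ p4), ¬p2.
        (p3 ↔ p4): β-rule — branch into p3, p4  //  ¬p3, ¬p4.
          branch 1.1.1 (add p3, p4):
            ○ open, literals {p2=false, p3=true, p4=true}.
          branch 1.1.2 (add ¬p3, ¬p4):
            ○ open, literals {p2=false, p3=false, p4=false}.
      branch 1.2 (add ¬¬p2):
        ○ open, literals {p2=true}.
  branch 2 (add ¬¬((p1 ↔ p3) ∧ ¬¬¬p1)):
    ¬¬((p1 ↔ p3) ∧ ¬¬¬p1): α-rule — add (p1 ↔ p3), ¬¬¬p1.
    ¬¬¬p1: drop double negation, giving ¬p1.
    (p1 ↔ p3): β-rule — branch into p1, p3  //  ¬p1, ¬p3.
      branch 2.1 (add p1, p3):
        × closes — contains both p1 and ¬p1.
      branch 2.2 (add ¬p1, ¬p3):
        ○ open, literals {p1=false, p3=false}.
1 branch closed, 4 open.
An open branch gives a countermodel: p2=false, p3=true, p4=true (unmentioned atoms arbitrary); under it the original formula is false.

Not valid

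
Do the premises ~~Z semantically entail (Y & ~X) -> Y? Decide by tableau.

Yes

Initial set: {~~Z; ~((Y & ~X) -> Y)}.
~~Z: drop double negation, giving Z.
~((Y & ~X) -> Y): α-rule — add (Y & ~X), ~Y.
(Y & ~X): α-rule — add Y, ~X.
× closes — contains both Y and ~Y.
All 1 branch closes.
Every branch closed, so the premises entail the conclusion.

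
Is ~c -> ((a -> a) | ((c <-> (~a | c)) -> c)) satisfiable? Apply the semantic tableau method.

Satisfiable

Initial set: {(~c -> ((a -> a) | ((c <-> (~a | c)) -> c)))}.
(~c -> ((a -> a) | ((c <-> (~a | c)) -> c))): β-rule — branch into ~~c  //  ((a -> a) | ((c <-> (~a | c)) -> c)).
  branch 1 (add ~~c):
    ○ open, literals {c=1}.
  branch 2 (add ((a -> a) | ((c <-> (~a | c)) -> c))):
    ((a -> a) | ((c <-> (~a | c)) -> c)): β-rule — branch into (a -> a)  //  ((c <-> (~a | c)) -> c).
      branch 2.1 (add (a -> a)):
        (a -> a): β-rule — branch into ~a  //  a.
          branch 2.1.1 (add ~a):
            ○ open, literals {a=0}.
          branch 2.1.2 (add a):
            ○ open, literals {a=1}.
      branch 2.2 (add ((c <-> (~a | c)) -> c)):
        ((c <-> (~a | c)) -> c): β-rule — branch into ~(c <-> (~a | c))  //  c.
          branch 2.2.1 (add ~(c <-> (~a | c))):
            ~(c <-> (~a | c)): β-rule — branch into c, ~(~a | c)  //  ~c, (~a | c).
              branch 2.2.1.1 (add c, ~(~a | c)):
                ~(~a | c): α-rule — add ~~a, ~c.
                × closes — contains both c and ~c.
              branch 2.2.1.2 (add ~c, (~a | c)):
                (~a | c): β-rule — branch into ~a  //  c.
                  branch 2.2.1.2.1 (add ~a):
                    ○ open, literals {a=0, c=0}.
                  branch 2.2.1.2.2 (add c):
                    × closes — contains both c and ~c.
          branch 2.2.2 (add c):
            ○ open, literals {c=1}.
2 branches closed, 5 open.
An open branch gives a satisfying assignment: c=1.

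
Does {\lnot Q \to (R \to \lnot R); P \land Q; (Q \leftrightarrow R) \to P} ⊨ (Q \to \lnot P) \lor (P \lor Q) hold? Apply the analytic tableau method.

Initial set: {(\lnot Q \to (R \to \lnot R)); (P \land Q); ((Q \leftrightarrow R) \to P); \lnot ((Q \to \lnot P) \lor (P \lor Q))}.
(P \land Q): α-rule — add P, Q.
\lnot ((Q \to \lnot P) \lor (P \lor Q)): α-rule — add \lnot (Q \to \lnot P), \lnot (P \lor Q).
\lnot (Q \to \lnot P): α-rule — add Q, \lnot \lnot P.
\lnot (P \lor Q): α-rule — add \lnot P, \lnot Q.
× closes — contains both P and \lnot P.
All 1 branch closes.
Every branch closed, so the premises entail the conclusion.

Yes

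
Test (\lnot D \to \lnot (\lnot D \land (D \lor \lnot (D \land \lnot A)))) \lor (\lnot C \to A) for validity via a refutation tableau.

Not valid

Assume the negation and expand:
Initial set: {F ((\lnot D \to \lnot (\lnot D \land (D \lor \lnot (D \land \lnot A)))) \lor (\lnot C \to A))}.
F ((\lnot D \to \lnot (\lnot D \land (D \lor \lnot (D \land \lnot A)))) \lor (\lnot C \to A)): α-rule — add F (\lnot D \to \lnot (\lnot D \land (D \lor \lnot (D \land \lnot A)))), F (\lnot C \to A).
F (\lnot D \to \lnot (\lnot D \land (D \lor \lnot (D \land \lnot A)))): α-rule — add T \lnot D, F \lnot (\lnot D \land (D \lor \lnot (D \land \lnot A))).
F (\lnot C \to A): α-rule — add T \lnot C, F A.
F \lnot (\lnot D \land (D \lor \lnot (D \land \lnot A))): α-rule — add T \lnot D, T (D \lor \lnot (D \land \lnot A)).
T (D \lor \lnot (D \land \lnot A)): β-rule — branch into T D  //  T \lnot (D \land \lnot A).
  branch 1 (add T D):
    × closes — contains both D and \lnot D.
  branch 2 (add T \lnot (D \land \lnot A)):
    T \lnot (D \land \lnot A): β-rule — branch into F D  //  F \lnot A.
      branch 2.1 (add F D):
        ○ open, literals {A=0, C=0, D=0}.
      branch 2.2 (add F \lnot A):
        × closes — contains both A and \lnot A.
2 branches closed, 1 open.
An open branch gives a countermodel: A=0, C=0, D=0 (unmentioned atoms arbitrary); under it the original formula is false.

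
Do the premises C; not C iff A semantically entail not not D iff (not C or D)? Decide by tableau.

Yes

Initial set: {C; (not C iff A); not (not not D iff (not C or D))}.
(not C iff A): β-rule — branch into not C, A  //  not not C, not A.
  branch 1 (add not C, A):
    × closes — contains both C and not C.
  branch 2 (add not not C, not A):
    not (not not D iff (not C or D)): β-rule — branch into not not D, not (not C or D)  //  not not not D, (not C or D).
      branch 2.1 (add not not D, not (not C or D)):
        not not D: drop double negation, giving D.
        not (not C or D): α-rule — add not not C, not D.
        × closes — contains both D and not D.
      branch 2.2 (add not not not D, (not C or D)):
        not not not D: drop double negation, giving not D.
        (not C or D): β-rule — branch into not C  //  D.
          branch 2.2.1 (add not C):
            × closes — contains both C and not C.
          branch 2.2.2 (add D):
            × closes — contains both D and not D.
All 4 branches close.
Every branch closed, so the premises entail the conclusion.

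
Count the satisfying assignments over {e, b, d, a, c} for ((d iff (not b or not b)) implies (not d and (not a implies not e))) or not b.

30

Initial set: {(((d iff (not b or not b)) implies (not d and (not a implies not e))) or not b)}.
(((d iff (not b or not b)) implies (not d and (not a implies not e))) or not b): β-rule — branch into ((d iff (not b or not b)) implies (not d and (not a implies not e)))  //  not b.
  branch 1 (add ((d iff (not b or not b)) implies (not d and (not a implies not e)))):
    ((d iff (not b or not b)) implies (not d and (not a implies not e))): β-rule — branch into not (d iff (not b or not b))  //  (not d and (not a implies not e)).
      branch 1.1 (add not (d iff (not b or not b))):
        not (d iff (not b or not b)): β-rule — branch into d, not (not b or not b)  //  not d, (not b or not b).
          branch 1.1.1 (add d, not (not b or not b)):
            not (not b or not b): α-rule — add not not b, not not b.
            ○ open, literals {b=T, d=T}.
          branch 1.1.2 (add not d, (not b or not b)):
            (not b or not b): β-rule — branch into not b  //  not b.
              branch 1.1.2.1 (add not b):
                ○ open, literals {b=F, d=F}.
              branch 1.1.2.2 (add not b):
                ○ open, literals {b=F, d=F}.
      branch 1.2 (add (not d and (not a implies not e))):
        (not d and (not a implies not e)): α-rule — add not d, (not a implies not e).
        (not a implies not e): β-rule — branch into not not a  //  not e.
          branch 1.2.1 (add not not a):
            ○ open, literals {a=T, d=F}.
          branch 1.2.2 (add not e):
            ○ open, literals {d=F, e=F}.
  branch 2 (add not b):
    ○ open, literals {b=F}.
0 branches closed, 6 open.
Each open branch fixes some atoms; the unmentioned ones are free. Counting distinct full assignments: branch {b=T, d=T} (e, a, c) contributes 8 new; branch {b=F, d=F} (e, a, c) contributes 8 new; branch {b=F, d=F} (e, a, c) contributes 0 new; branch {a=T, d=F} (e, b, c) contributes 4 new; branch {d=F, e=F} (b, a, c) contributes 2 new; branch {b=F} (e, d, a, c) contributes 8 new. Total: 30.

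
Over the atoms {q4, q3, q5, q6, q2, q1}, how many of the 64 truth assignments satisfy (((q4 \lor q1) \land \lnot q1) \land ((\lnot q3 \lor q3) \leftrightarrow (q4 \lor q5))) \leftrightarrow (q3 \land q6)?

Initial set: {((((q4 \lor q1) \land \lnot q1) \land ((\lnot q3 \lor q3) \leftrightarrow (q4 \lor q5))) \leftrightarrow (q3 \land q6))}.
((((q4 \lor q1) \land \lnot q1) \land ((\lnot q3 \lor q3) \leftrightarrow (q4 \lor q5))) \leftrightarrow (q3 \land q6)): β-rule — branch into (((q4 \lor q1) \land \lnot q1) \land ((\lnot q3 \lor q3) \leftrightarrow (q4 \lor q5))), (q3 \land q6)  //  \lnot (((q4 \lor q1) \land \lnot q1) \land ((\lnot q3 \lor q3) \leftrightarrow (q4 \lor q5))), \lnot (q3 \land q6).
  branch 1 (add (((q4 \lor q1) \land \lnot q1) \land ((\lnot q3 \lor q3) \leftrightarrow (q4 \lor q5))), (q3 \land q6)):
    (((q4 \lor q1) \land \lnot q1) \land ((\lnot q3 \lor q3) \leftrightarrow (q4 \lor q5))): α-rule — add ((q4 \lor q1) \land \lnot q1), ((\lnot q3 \lor q3) \leftrightarrow (q4 \lor q5)).
    (q3 \land q6): α-rule — add q3, q6.
    ((q4 \lor q1) \land \lnot q1): α-rule — add (q4 \lor q1), \lnot q1.
    ((\lnot q3 \lor q3) \leftrightarrow (q4 \lor q5)): β-rule — branch into (\lnot q3 \lor q3), (q4 \lor q5)  //  \lnot (\lnot q3 \lor q3), \lnot (q4 \lor q5).
      branch 1.1 (add (\lnot q3 \lor q3), (q4 \lor q5)):
        (q4 \lor q1): β-rule — branch into q4  //  q1.
          branch 1.1.1 (add q4):
            (\lnot q3 \lor q3): β-rule — branch into \lnot q3  //  q3.
              branch 1.1.1.1 (add \lnot q3):
                × closes — contains both q3 and \lnot q3.
              branch 1.1.1.2 (add q3):
                (q4 \lor q5): β-rule — branch into q4  //  q5.
                  branch 1.1.1.2.1 (add q4):
                    ○ open, literals {q1=F, q3=T, q4=T, q6=T}.
                  branch 1.1.1.2.2 (add q5):
                    ○ open, literals {q1=F, q3=T, q4=T, q5=T, q6=T}.
          branch 1.1.2 (add q1):
            × closes — contains both q1 and \lnot q1.
      branch 1.2 (add \lnot (\lnot q3 \lor q3), \lnot (q4 \lor q5)):
        \lnot (\lnot q3 \lor q3): α-rule — add \lnot \lnot q3, \lnot q3.
        × closes — contains both q3 and \lnot q3.
  branch 2 (add \lnot (((q4 \lor q1) \land \lnot q1) \land ((\lnot q3 \lor q3) \leftrightarrow (q4 \lor q5))), \lnot (q3 \land q6)):
    \lnot (((q4 \lor q1) \land \lnot q1) \land ((\lnot q3 \lor q3) \leftrightarrow (q4 \lor q5))): β-rule — branch into \lnot ((q4 \lor q1) \land \lnot q1)  //  \lnot ((\lnot q3 \lor q3) \leftrightarrow (q4 \lor q5)).
      branch 2.1 (add \lnot ((q4 \lor q1) \land \lnot q1)):
        \lnot (q3 \land q6): β-rule — branch into \lnot q3  //  \lnot q6.
          branch 2.1.1 (add \lnot q3):
            \lnot ((q4 \lor q1) \land \lnot q1): β-rule — branch into \lnot (q4 \lor q1)  //  \lnot \lnot q1.
              branch 2.1.1.1 (add \lnot (q4 \lor q1)):
                \lnot (q4 \lor q1): α-rule — add \lnot q4, \lnot q1.
                ○ open, literals {q1=F, q3=F, q4=F}.
              branch 2.1.1.2 (add \lnot \lnot q1):
                ○ open, literals {q1=T, q3=F}.
          branch 2.1.2 (add \lnot q6):
            \lnot ((q4 \lor q1) \land \lnot q1): β-rule — branch into \lnot (q4 \lor q1)  //  \lnot \lnot q1.
              branch 2.1.2.1 (add \lnot (q4 \lor q1)):
                \lnot (q4 \lor q1): α-rule — add \lnot q4, \lnot q1.
                ○ open, literals {q1=F, q4=F, q6=F}.
              branch 2.1.2.2 (add \lnot \lnot q1):
                ○ open, literals {q1=T, q6=F}.
      branch 2.2 (add \lnot ((\lnot q3 \lor q3) \leftrightarrow (q4 \lor q5))):
        \lnot (q3 \land q6): β-rule — branch into \lnot q3  //  \lnot q6.
          branch 2.2.1 (add \lnot q3):
            \lnot ((\lnot q3 \lor q3) \leftrightarrow (q4 \lor q5)): β-rule — branch into (\lnot q3 \lor q3), \lnot (q4 \lor q5)  //  \lnot (\lnot q3 \lor q3), (q4 \lor q5).
              branch 2.2.1.1 (add (\lnot q3 \lor q3), \lnot (q4 \lor q5)):
                \lnot (q4 \lor q5): α-rule — add \lnot q4, \lnot q5.
                (\lnot q3 \lor q3): β-rule — branch into \lnot q3  //  q3.
                  branch 2.2.1.1.1 (add \lnot q3):
                    ○ open, literals {q3=F, q4=F, q5=F}.
                  branch 2.2.1.1.2 (add q3):
                    × closes — contains both q3 and \lnot q3.
              branch 2.2.1.2 (add \lnot (\lnot q3 \lor q3), (q4 \lor q5)):
                \lnot (\lnot q3 \lor q3): α-rule — add \lnot \lnot q3, \lnot q3.
                × closes — contains both q3 and \lnot q3.
          branch 2.2.2 (add \lnot q6):
            \lnot ((\lnot q3 \lor q3) \leftrightarrow (q4 \lor q5)): β-rule — branch into (\lnot q3 \lor q3), \lnot (q4 \lor q5)  //  \lnot (\lnot q3 \lor q3), (q4 \lor q5).
              branch 2.2.2.1 (add (\lnot q3 \lor q3), \lnot (q4 \lor q5)):
                \lnot (q4 \lor q5): α-rule — add \lnot q4, \lnot q5.
                (\lnot q3 \lor q3): β-rule — branch into \lnot q3  //  q3.
                  branch 2.2.2.1.1 (add \lnot q3):
                    ○ open, literals {q3=F, q4=F, q5=F, q6=F}.
                  branch 2.2.2.1.2 (add q3):
                    ○ open, literals {q3=T, q4=F, q5=F, q6=F}.
              branch 2.2.2.2 (add \lnot (\lnot q3 \lor q3), (q4 \lor q5)):
                \lnot (\lnot q3 \lor q3): α-rule — add \lnot \lnot q3, \lnot q3.
                × closes — contains both q3 and \lnot q3.
6 branches closed, 9 open.
Each open branch fixes some atoms; the unmentioned ones are free. Counting distinct full assignments: branch {q1=F, q3=T, q4=T, q6=T} (q5, q2) contributes 4 new; branch {q1=F, q3=T, q4=T, q5=T, q6=T} (q2) contributes 0 new; branch {q1=F, q3=F, q4=F} (q5, q6, q2) contributes 8 new; branch {q1=T, q3=F} (q4, q5, q6, q2) contributes 16 new; branch {q1=F, q4=F, q6=F} (q3, q5, q2) contributes 4 new; branch {q1=T, q6=F} (q4, q3, q5, q2) contributes 8 new; branch {q3=F, q4=F, q5=F} (q6, q2, q1) contributes 0 new; branch {q3=F, q4=F, q5=F, q6=F} (q2, q1) contributes 0 new; branch {q3=T, q4=F, q5=F, q6=F} (q2, q1) contributes 0 new. Total: 40.

40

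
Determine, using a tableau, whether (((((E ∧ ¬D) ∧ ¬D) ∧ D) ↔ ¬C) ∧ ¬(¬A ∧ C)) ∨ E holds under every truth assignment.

Assume the negation and expand:
Initial set: {F ((((((E ∧ ¬D) ∧ ¬D) ∧ D) ↔ ¬C) ∧ ¬(¬A ∧ C)) ∨ E)}.
F ((((((E ∧ ¬D) ∧ ¬D) ∧ D) ↔ ¬C) ∧ ¬(¬A ∧ C)) ∨ E): α-rule — add F (((((E ∧ ¬D) ∧ ¬D) ∧ D) ↔ ¬C) ∧ ¬(¬A ∧ C)), F E.
F (((((E ∧ ¬D) ∧ ¬D) ∧ D) ↔ ¬C) ∧ ¬(¬A ∧ C)): β-rule — branch into F ((((E ∧ ¬D) ∧ ¬D) ∧ D) ↔ ¬C)  //  F ¬(¬A ∧ C).
  branch 1 (add F ((((E ∧ ¬D) ∧ ¬D) ∧ D) ↔ ¬C)):
    F ((((E ∧ ¬D) ∧ ¬D) ∧ D) ↔ ¬C): β-rule — branch into T (((E ∧ ¬D) ∧ ¬D) ∧ D), F ¬C  //  F (((E ∧ ¬D) ∧ ¬D) ∧ D), T ¬C.
      branch 1.1 (add T (((E ∧ ¬D) ∧ ¬D) ∧ D), F ¬C):
        T (((E ∧ ¬D) ∧ ¬D) ∧ D): α-rule — add T ((E ∧ ¬D) ∧ ¬D), T D.
        T ((E ∧ ¬D) ∧ ¬D): α-rule — add T (E ∧ ¬D), T ¬D.
        × closes — contains both D and ¬D.
      branch 1.2 (add F (((E ∧ ¬D) ∧ ¬D) ∧ D), T ¬C):
        F (((E ∧ ¬D) ∧ ¬D) ∧ D): β-rule — branch into F ((E ∧ ¬D) ∧ ¬D)  //  F D.
          branch 1.2.1 (add F ((E ∧ ¬D) ∧ ¬D)):
            F ((E ∧ ¬D) ∧ ¬D): β-rule — branch into F (E ∧ ¬D)  //  F ¬D.
              branch 1.2.1.1 (add F (E ∧ ¬D)):
                F (E ∧ ¬D): β-rule — branch into F E  //  F ¬D.
                  branch 1.2.1.1.1 (add F E):
                    ○ open, literals {C=F, E=F}.
                  branch 1.2.1.1.2 (add F ¬D):
                    ○ open, literals {C=F, D=T, E=F}.
              branch 1.2.1.2 (add F ¬D):
                ○ open, literals {C=F, D=T, E=F}.
          branch 1.2.2 (add F D):
            ○ open, literals {C=F, D=F, E=F}.
  branch 2 (add F ¬(¬A ∧ C)):
    F ¬(¬A ∧ C): α-rule — add T ¬A, T C.
    ○ open, literals {A=F, C=T, E=F}.
1 branch closed, 5 open.
An open branch gives a countermodel: C=F, E=F (unmentioned atoms arbitrary); under it the original formula is false.

Not valid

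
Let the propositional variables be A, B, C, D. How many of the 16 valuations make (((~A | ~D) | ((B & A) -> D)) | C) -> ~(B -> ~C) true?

Initial set: {((((~A | ~D) | ((B & A) -> D)) | C) -> ~(B -> ~C))}.
((((~A | ~D) | ((B & A) -> D)) | C) -> ~(B -> ~C)): β-rule — branch into ~(((~A | ~D) | ((B & A) -> D)) | C)  //  ~(B -> ~C).
  branch 1 (add ~(((~A | ~D) | ((B & A) -> D)) | C)):
    ~(((~A | ~D) | ((B & A) -> D)) | C): α-rule — add ~((~A | ~D) | ((B & A) -> D)), ~C.
    ~((~A | ~D) | ((B & A) -> D)): α-rule — add ~(~A | ~D), ~((B & A) -> D).
    ~(~A | ~D): α-rule — add ~~A, ~~D.
    ~((B & A) -> D): α-rule — add (B & A), ~D.
    × closes — contains both D and ~D.
  branch 2 (add ~(B -> ~C)):
    ~(B -> ~C): α-rule — add B, ~~C.
    ○ open, literals {B=T, C=T}.
1 branch closed, 1 open.
Each open branch fixes some atoms; the unmentioned ones are free. Counting distinct full assignments: branch {B=T, C=T} (A, D) contributes 4 new. Total: 4.

4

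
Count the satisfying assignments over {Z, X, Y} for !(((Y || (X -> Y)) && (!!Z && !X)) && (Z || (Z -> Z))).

Initial set: {T !(((Y || (X -> Y)) && (!!Z && !X)) && (Z || (Z -> Z)))}.
T !(((Y || (X -> Y)) && (!!Z && !X)) && (Z || (Z -> Z))): β-rule — branch into F ((Y || (X -> Y)) && (!!Z && !X))  //  F (Z || (Z -> Z)).
  branch 1 (add F ((Y || (X -> Y)) && (!!Z && !X))):
    F ((Y || (X -> Y)) && (!!Z && !X)): β-rule — branch into F (Y || (X -> Y))  //  F (!!Z && !X).
      branch 1.1 (add F (Y || (X -> Y))):
        F (Y || (X -> Y)): α-rule — add F Y, F (X -> Y).
        F (X -> Y): α-rule — add T X, F Y.
        ○ open, literals {X=1, Y=0}.
      branch 1.2 (add F (!!Z && !X)):
        F (!!Z && !X): β-rule — branch into F !!Z  //  F !X.
          branch 1.2.1 (add F !!Z):
            F !!Z: drop double negation, giving F Z.
            ○ open, literals {Z=0}.
          branch 1.2.2 (add F !X):
            ○ open, literals {X=1}.
  branch 2 (add F (Z || (Z -> Z))):
    F (Z || (Z -> Z)): α-rule — add F Z, F (Z -> Z).
    F (Z -> Z): α-rule — add T Z, F Z.
    × closes — contains both Z and !Z.
1 branch closed, 3 open.
Each open branch fixes some atoms; the unmentioned ones are free. Counting distinct full assignments: branch {X=1, Y=0} (Z) contributes 2 new; branch {Z=0} (X, Y) contributes 3 new; branch {X=1} (Z, Y) contributes 1 new. Total: 6.

6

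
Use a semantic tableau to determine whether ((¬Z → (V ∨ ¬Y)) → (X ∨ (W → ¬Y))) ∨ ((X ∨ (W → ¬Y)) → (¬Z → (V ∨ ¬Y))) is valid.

Valid

Assume the negation and expand:
Initial set: {¬(((¬Z → (V ∨ ¬Y)) → (X ∨ (W → ¬Y))) ∨ ((X ∨ (W → ¬Y)) → (¬Z → (V ∨ ¬Y))))}.
¬(((¬Z → (V ∨ ¬Y)) → (X ∨ (W → ¬Y))) ∨ ((X ∨ (W → ¬Y)) → (¬Z → (V ∨ ¬Y)))): α-rule — add ¬((¬Z → (V ∨ ¬Y)) → (X ∨ (W → ¬Y))), ¬((X ∨ (W → ¬Y)) → (¬Z → (V ∨ ¬Y))).
¬((¬Z → (V ∨ ¬Y)) → (X ∨ (W → ¬Y))): α-rule — add (¬Z → (V ∨ ¬Y)), ¬(X ∨ (W → ¬Y)).
¬((X ∨ (W → ¬Y)) → (¬Z → (V ∨ ¬Y))): α-rule — add (X ∨ (W → ¬Y)), ¬(¬Z → (V ∨ ¬Y)).
¬(X ∨ (W → ¬Y)): α-rule — add ¬X, ¬(W → ¬Y).
¬(¬Z → (V ∨ ¬Y)): α-rule — add ¬Z, ¬(V ∨ ¬Y).
¬(W → ¬Y): α-rule — add W, ¬¬Y.
¬(V ∨ ¬Y): α-rule — add ¬V, ¬¬Y.
(¬Z → (V ∨ ¬Y)): β-rule — branch into ¬¬Z  //  (V ∨ ¬Y).
  branch 1 (add ¬¬Z):
    × closes — contains both Z and ¬Z.
  branch 2 (add (V ∨ ¬Y)):
    (X ∨ (W → ¬Y)): β-rule — branch into X  //  (W → ¬Y).
      branch 2.1 (add X):
        × closes — contains both X and ¬X.
      branch 2.2 (add (W → ¬Y)):
        (V ∨ ¬Y): β-rule — branch into V  //  ¬Y.
          branch 2.2.1 (add V):
            × closes — contains both V and ¬V.
          branch 2.2.2 (add ¬Y):
            × closes — contains both Y and ¬Y.
All 4 branches close.
Every branch closed, so the negation is unsatisfiable and the formula is valid.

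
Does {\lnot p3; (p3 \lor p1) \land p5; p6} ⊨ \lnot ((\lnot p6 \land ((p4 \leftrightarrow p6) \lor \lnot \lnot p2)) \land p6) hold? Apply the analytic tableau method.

Yes

Initial set: {\lnot p3; ((p3 \lor p1) \land p5); p6; \lnot \lnot ((\lnot p6 \land ((p4 \leftrightarrow p6) \lor \lnot \lnot p2)) \land p6)}.
((p3 \lor p1) \land p5): α-rule — add (p3 \lor p1), p5.
\lnot \lnot ((\lnot p6 \land ((p4 \leftrightarrow p6) \lor \lnot \lnot p2)) \land p6): α-rule — add (\lnot p6 \land ((p4 \leftrightarrow p6) \lor \lnot \lnot p2)), p6.
(\lnot p6 \land ((p4 \leftrightarrow p6) \lor \lnot \lnot p2)): α-rule — add \lnot p6, ((p4 \leftrightarrow p6) \lor \lnot \lnot p2).
× closes — contains both p6 and \lnot p6.
All 1 branch closes.
Every branch closed, so the premises entail the conclusion.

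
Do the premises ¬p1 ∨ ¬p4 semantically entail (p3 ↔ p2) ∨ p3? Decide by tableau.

Initial set: {(¬p1 ∨ ¬p4); ¬((p3 ↔ p2) ∨ p3)}.
¬((p3 ↔ p2) ∨ p3): α-rule — add ¬(p3 ↔ p2), ¬p3.
(¬p1 ∨ ¬p4): β-rule — branch into ¬p1  //  ¬p4.
  branch 1 (add ¬p1):
    ¬(p3 ↔ p2): β-rule — branch into p3, ¬p2  //  ¬p3, p2.
      branch 1.1 (add p3, ¬p2):
        × closes — contains both p3 and ¬p3.
      branch 1.2 (add ¬p3, p2):
        ○ open, literals {p1=0, p2=1, p3=0}.
  branch 2 (add ¬p4):
    ¬(p3 ↔ p2): β-rule — branch into p3, ¬p2  //  ¬p3, p2.
      branch 2.1 (add p3, ¬p2):
        × closes — contains both p3 and ¬p3.
      branch 2.2 (add ¬p3, p2):
        ○ open, literals {p2=1, p3=0, p4=0}.
2 branches closed, 2 open.
An open branch gives a countermodel: p1=0, p2=1, p3=0 (unmentioned atoms arbitrary); the premises hold there but the conclusion fails.

No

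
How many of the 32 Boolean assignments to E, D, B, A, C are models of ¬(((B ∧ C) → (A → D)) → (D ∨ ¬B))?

6

Initial set: {¬(((B ∧ C) → (A → D)) → (D ∨ ¬B))}.
¬(((B ∧ C) → (A → D)) → (D ∨ ¬B)): α-rule — add ((B ∧ C) → (A → D)), ¬(D ∨ ¬B).
¬(D ∨ ¬B): α-rule — add ¬D, ¬¬B.
((B ∧ C) → (A → D)): β-rule — branch into ¬(B ∧ C)  //  (A → D).
  branch 1 (add ¬(B ∧ C)):
    ¬(B ∧ C): β-rule — branch into ¬B  //  ¬C.
      branch 1.1 (add ¬B):
        × closes — contains both B and ¬B.
      branch 1.2 (add ¬C):
        ○ open, literals {B=1, C=0, D=0}.
  branch 2 (add (A → D)):
    (A → D): β-rule — branch into ¬A  //  D.
      branch 2.1 (add ¬A):
        ○ open, literals {A=0, B=1, D=0}.
      branch 2.2 (add D):
        × closes — contains both D and ¬D.
2 branches closed, 2 open.
Each open branch fixes some atoms; the unmentioned ones are free. Counting distinct full assignments: branch {B=1, C=0, D=0} (E, A) contributes 4 new; branch {A=0, B=1, D=0} (E, C) contributes 2 new. Total: 6.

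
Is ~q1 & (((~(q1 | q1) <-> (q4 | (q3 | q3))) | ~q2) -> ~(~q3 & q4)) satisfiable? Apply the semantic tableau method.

Satisfiable

Initial set: {(~q1 & (((~(q1 | q1) <-> (q4 | (q3 | q3))) | ~q2) -> ~(~q3 & q4)))}.
(~q1 & (((~(q1 | q1) <-> (q4 | (q3 | q3))) | ~q2) -> ~(~q3 & q4))): α-rule — add ~q1, (((~(q1 | q1) <-> (q4 | (q3 | q3))) | ~q2) -> ~(~q3 & q4)).
(((~(q1 | q1) <-> (q4 | (q3 | q3))) | ~q2) -> ~(~q3 & q4)): β-rule — branch into ~((~(q1 | q1) <-> (q4 | (q3 | q3))) | ~q2)  //  ~(~q3 & q4).
  branch 1 (add ~((~(q1 | q1) <-> (q4 | (q3 | q3))) | ~q2)):
    ~((~(q1 | q1) <-> (q4 | (q3 | q3))) | ~q2): α-rule — add ~(~(q1 | q1) <-> (q4 | (q3 | q3))), ~~q2.
    ~(~(q1 | q1) <-> (q4 | (q3 | q3))): β-rule — branch into ~(q1 | q1), ~(q4 | (q3 | q3))  //  ~~(q1 | q1), (q4 | (q3 | q3)).
      branch 1.1 (add ~(q1 | q1), ~(q4 | (q3 | q3))):
        ~(q1 | q1): α-rule — add ~q1, ~q1.
        ~(q4 | (q3 | q3)): α-rule — add ~q4, ~(q3 | q3).
        ~(q3 | q3): α-rule — add ~q3, ~q3.
        ○ open, literals {q1=0, q2=1, q3=0, q4=0}.
      branch 1.2 (add ~~(q1 | q1), (q4 | (q3 | q3))):
        ~~(q1 | q1): β-rule — branch into q1  //  q1.
          branch 1.2.1 (add q1):
            × closes — contains both q1 and ~q1.
          branch 1.2.2 (add q1):
            × closes — contains both q1 and ~q1.
  branch 2 (add ~(~q3 & q4)):
    ~(~q3 & q4): β-rule — branch into ~~q3  //  ~q4.
      branch 2.1 (add ~~q3):
        ○ open, literals {q1=0, q3=1}.
      branch 2.2 (add ~q4):
        ○ open, literals {q1=0, q4=0}.
2 branches closed, 3 open.
An open branch gives a satisfying assignment: q1=0, q2=1, q3=0, q4=0.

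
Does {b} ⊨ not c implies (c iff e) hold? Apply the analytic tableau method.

Initial set: {b; not (not c implies (c iff e))}.
not (not c implies (c iff e)): α-rule — add not c, not (c iff e).
not (c iff e): β-rule — branch into c, not e  //  not c, e.
  branch 1 (add c, not e):
    × closes — contains both c and not c.
  branch 2 (add not c, e):
    ○ open, literals {b=T, c=F, e=T}.
1 branch closed, 1 open.
An open branch gives a countermodel: b=T, c=F, e=T (unmentioned atoms arbitrary); the premises hold there but the conclusion fails.

No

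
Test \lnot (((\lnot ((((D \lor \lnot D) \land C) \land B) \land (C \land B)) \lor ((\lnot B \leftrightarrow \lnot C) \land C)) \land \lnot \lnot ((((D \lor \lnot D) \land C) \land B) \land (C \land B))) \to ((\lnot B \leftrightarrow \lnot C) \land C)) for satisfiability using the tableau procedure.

Initial set: {\lnot (((\lnot ((((D \lor \lnot D) \land C) \land B) \land (C \land B)) \lor ((\lnot B \leftrightarrow \lnot C) \land C)) \land \lnot \lnot ((((D \lor \lnot D) \land C) \land B) \land (C \land B))) \to ((\lnot B \leftrightarrow \lnot C) \land C))}.
\lnot (((\lnot ((((D \lor \lnot D) \land C) \land B) \land (C \land B)) \lor ((\lnot B \leftrightarrow \lnot C) \land C)) \land \lnot \lnot ((((D \lor \lnot D) \land C) \land B) \land (C \land B))) \to ((\lnot B \leftrightarrow \lnot C) \land C)): α-rule — add ((\lnot ((((D \lor \lnot D) \land C) \land B) \land (C \land B)) \lor ((\lnot B \leftrightarrow \lnot C) \land C)) \land \lnot \lnot ((((D \lor \lnot D) \land C) \land B) \land (C \land B))), \lnot ((\lnot B \leftrightarrow \lnot C) \land C).
((\lnot ((((D \lor \lnot D) \land C) \land B) \land (C \land B)) \lor ((\lnot B \leftrightarrow \lnot C) \land C)) \land \lnot \lnot ((((D \lor \lnot D) \land C) \land B) \land (C \land B))): α-rule — add (\lnot ((((D \lor \lnot D) \land C) \land B) \land (C \land B)) \lor ((\lnot B \leftrightarrow \lnot C) \land C)), \lnot \lnot ((((D \lor \lnot D) \land C) \land B) \land (C \land B)).
\lnot \lnot ((((D \lor \lnot D) \land C) \land B) \land (C \land B)): drop double negation, giving ((((D \lor \lnot D) \land C) \land B) \land (C \land B)).
((((D \lor \lnot D) \land C) \land B) \land (C \land B)): α-rule — add (((D \lor \lnot D) \land C) \land B), (C \land B).
(((D \lor \lnot D) \land C) \land B): α-rule — add ((D \lor \lnot D) \land C), B.
(C \land B): α-rule — add C, B.
((D \lor \lnot D) \land C): α-rule — add (D \lor \lnot D), C.
\lnot ((\lnot B \leftrightarrow \lnot C) \land C): β-rule — branch into \lnot (\lnot B \leftrightarrow \lnot C)  //  \lnot C.
  branch 1 (add \lnot (\lnot B \leftrightarrow \lnot C)):
    (\lnot ((((D \lor \lnot D) \land C) \land B) \land (C \land B)) \lor ((\lnot B \leftrightarrow \lnot C) \land C)): β-rule — branch into \lnot ((((D \lor \lnot D) \land C) \land B) \land (C \land B))  //  ((\lnot B \leftrightarrow \lnot C) \land C).
      branch 1.1 (add \lnot ((((D \lor \lnot D) \land C) \land B) \land (C \land B))):
        (D \lor \lnot D): β-rule — branch into D  //  \lnot D.
          branch 1.1.1 (add D):
            \lnot (\lnot B \leftrightarrow \lnot C): β-rule — branch into \lnot B, \lnot \lnot C  //  \lnot \lnot B, \lnot C.
              branch 1.1.1.1 (add \lnot B, \lnot \lnot C):
                × closes — contains both B and \lnot B.
              branch 1.1.1.2 (add \lnot \lnot B, \lnot C):
                × closes — contains both C and \lnot C.
          branch 1.1.2 (add \lnot D):
            \lnot (\lnot B \leftrightarrow \lnot C): β-rule — branch into \lnot B, \lnot \lnot C  //  \lnot \lnot B, \lnot C.
              branch 1.1.2.1 (add \lnot B, \lnot \lnot C):
                × closes — contains both B and \lnot B.
              branch 1.1.2.2 (add \lnot \lnot B, \lnot C):
                × closes — contains both C and \lnot C.
      branch 1.2 (add ((\lnot B \leftrightarrow \lnot C) \land C)):
        ((\lnot B \leftrightarrow \lnot C) \land C): α-rule — add (\lnot B \leftrightarrow \lnot C), C.
        (D \lor \lnot D): β-rule — branch into D  //  \lnot D.
          branch 1.2.1 (add D):
            \lnot (\lnot B \leftrightarrow \lnot C): β-rule — branch into \lnot B, \lnot \lnot C  //  \lnot \lnot B, \lnot C.
              branch 1.2.1.1 (add \lnot B, \lnot \lnot C):
                × closes — contains both B and \lnot B.
              branch 1.2.1.2 (add \lnot \lnot B, \lnot C):
                × closes — contains both C and \lnot C.
          branch 1.2.2 (add \lnot D):
            \lnot (\lnot B \leftrightarrow \lnot C): β-rule — branch into \lnot B, \lnot \lnot C  //  \lnot \lnot B, \lnot C.
              branch 1.2.2.1 (add \lnot B, \lnot \lnot C):
                × closes — contains both B and \lnot B.
              branch 1.2.2.2 (add \lnot \lnot B, \lnot C):
                × closes — contains both C and \lnot C.
  branch 2 (add \lnot C):
    × closes — contains both C and \lnot C.
All 9 branches close.
Every branch closed; the formula is unsatisfiable.

Unsatisfiable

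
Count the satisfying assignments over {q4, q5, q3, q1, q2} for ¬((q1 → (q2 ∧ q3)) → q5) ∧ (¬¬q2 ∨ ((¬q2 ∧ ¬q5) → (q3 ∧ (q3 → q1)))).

6

Initial set: {(¬((q1 → (q2 ∧ q3)) → q5) ∧ (¬¬q2 ∨ ((¬q2 ∧ ¬q5) → (q3 ∧ (q3 → q1)))))}.
(¬((q1 → (q2 ∧ q3)) → q5) ∧ (¬¬q2 ∨ ((¬q2 ∧ ¬q5) → (q3 ∧ (q3 → q1))))): α-rule — add ¬((q1 → (q2 ∧ q3)) → q5), (¬¬q2 ∨ ((¬q2 ∧ ¬q5) → (q3 ∧ (q3 → q1)))).
¬((q1 → (q2 ∧ q3)) → q5): α-rule — add (q1 → (q2 ∧ q3)), ¬q5.
(¬¬q2 ∨ ((¬q2 ∧ ¬q5) → (q3 ∧ (q3 → q1)))): β-rule — branch into ¬¬q2  //  ((¬q2 ∧ ¬q5) → (q3 ∧ (q3 → q1))).
  branch 1 (add ¬¬q2):
    ¬¬q2: drop double negation, giving q2.
    (q1 → (q2 ∧ q3)): β-rule — branch into ¬q1  //  (q2 ∧ q3).
      branch 1.1 (add ¬q1):
        ○ open, literals {q1=0, q2=1, q5=0}.
      branch 1.2 (add (q2 ∧ q3)):
        (q2 ∧ q3): α-rule — add q2, q3.
        ○ open, literals {q2=1, q3=1, q5=0}.
  branch 2 (add ((¬q2 ∧ ¬q5) → (q3 ∧ (q3 → q1)))):
    (q1 → (q2 ∧ q3)): β-rule — branch into ¬q1  //  (q2 ∧ q3).
      branch 2.1 (add ¬q1):
        ((¬q2 ∧ ¬q5) → (q3 ∧ (q3 → q1))): β-rule — branch into ¬(¬q2 ∧ ¬q5)  //  (q3 ∧ (q3 → q1)).
          branch 2.1.1 (add ¬(¬q2 ∧ ¬q5)):
            ¬(¬q2 ∧ ¬q5): β-rule — branch into ¬¬q2  //  ¬¬q5.
              branch 2.1.1.1 (add ¬¬q2):
                ○ open, literals {q1=0, q2=1, q5=0}.
              branch 2.1.1.2 (add ¬¬q5):
                × closes — contains both q5 and ¬q5.
          branch 2.1.2 (add (q3 ∧ (q3 → q1))):
            (q3 ∧ (q3 → q1)): α-rule — add q3, (q3 → q1).
            (q3 → q1): β-rule — branch into ¬q3  //  q1.
              branch 2.1.2.1 (add ¬q3):
                × closes — contains both q3 and ¬q3.
              branch 2.1.2.2 (add q1):
                × closes — contains both q1 and ¬q1.
      branch 2.2 (add (q2 ∧ q3)):
        (q2 ∧ q3): α-rule — add q2, q3.
        ((¬q2 ∧ ¬q5) → (q3 ∧ (q3 → q1))): β-rule — branch into ¬(¬q2 ∧ ¬q5)  //  (q3 ∧ (q3 → q1)).
          branch 2.2.1 (add ¬(¬q2 ∧ ¬q5)):
            ¬(¬q2 ∧ ¬q5): β-rule — branch into ¬¬q2  //  ¬¬q5.
              branch 2.2.1.1 (add ¬¬q2):
                ○ open, literals {q2=1, q3=1, q5=0}.
              branch 2.2.1.2 (add ¬¬q5):
                × closes — contains both q5 and ¬q5.
          branch 2.2.2 (add (q3 ∧ (q3 → q1))):
            (q3 ∧ (q3 → q1)): α-rule — add q3, (q3 → q1).
            (q3 → q1): β-rule — branch into ¬q3  //  q1.
              branch 2.2.2.1 (add ¬q3):
                × closes — contains both q3 and ¬q3.
              branch 2.2.2.2 (add q1):
                ○ open, literals {q1=1, q2=1, q3=1, q5=0}.
5 branches closed, 5 open.
Each open branch fixes some atoms; the unmentioned ones are free. Counting distinct full assignments: branch {q1=0, q2=1, q5=0} (q4, q3) contributes 4 new; branch {q2=1, q3=1, q5=0} (q4, q1) contributes 2 new; branch {q1=0, q2=1, q5=0} (q4, q3) contributes 0 new; branch {q2=1, q3=1, q5=0} (q4, q1) contributes 0 new; branch {q1=1, q2=1, q3=1, q5=0} (q4) contributes 0 new. Total: 6.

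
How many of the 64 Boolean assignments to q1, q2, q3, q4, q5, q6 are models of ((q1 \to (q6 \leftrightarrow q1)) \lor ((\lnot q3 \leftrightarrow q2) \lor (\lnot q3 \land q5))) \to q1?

Initial set: {(((q1 \to (q6 \leftrightarrow q1)) \lor ((\lnot q3 \leftrightarrow q2) \lor (\lnot q3 \land q5))) \to q1)}.
(((q1 \to (q6 \leftrightarrow q1)) \lor ((\lnot q3 \leftrightarrow q2) \lor (\lnot q3 \land q5))) \to q1): β-rule — branch into \lnot ((q1 \to (q6 \leftrightarrow q1)) \lor ((\lnot q3 \leftrightarrow q2) \lor (\lnot q3 \land q5)))  //  q1.
  branch 1 (add \lnot ((q1 \to (q6 \leftrightarrow q1)) \lor ((\lnot q3 \leftrightarrow q2) \lor (\lnot q3 \land q5)))):
    \lnot ((q1 \to (q6 \leftrightarrow q1)) \lor ((\lnot q3 \leftrightarrow q2) \lor (\lnot q3 \land q5))): α-rule — add \lnot (q1 \to (q6 \leftrightarrow q1)), \lnot ((\lnot q3 \leftrightarrow q2) \lor (\lnot q3 \land q5)).
    \lnot (q1 \to (q6 \leftrightarrow q1)): α-rule — add q1, \lnot (q6 \leftrightarrow q1).
    \lnot ((\lnot q3 \leftrightarrow q2) \lor (\lnot q3 \land q5)): α-rule — add \lnot (\lnot q3 \leftrightarrow q2), \lnot (\lnot q3 \land q5).
    \lnot (q6 \leftrightarrow q1): β-rule — branch into q6, \lnot q1  //  \lnot q6, q1.
      branch 1.1 (add q6, \lnot q1):
        × closes — contains both q1 and \lnot q1.
      branch 1.2 (add \lnot q6, q1):
        \lnot (\lnot q3 \leftrightarrow q2): β-rule — branch into \lnot q3, \lnot q2  //  \lnot \lnot q3, q2.
          branch 1.2.1 (add \lnot q3, \lnot q2):
            \lnot (\lnot q3 \land q5): β-rule — branch into \lnot \lnot q3  //  \lnot q5.
              branch 1.2.1.1 (add \lnot \lnot q3):
                × closes — contains both q3 and \lnot q3.
              branch 1.2.1.2 (add \lnot q5):
                ○ open, literals {q1=1, q2=0, q3=0, q5=0, q6=0}.
          branch 1.2.2 (add \lnot \lnot q3, q2):
            \lnot (\lnot q3 \land q5): β-rule — branch into \lnot \lnot q3  //  \lnot q5.
              branch 1.2.2.1 (add \lnot \lnot q3):
                ○ open, literals {q1=1, q2=1, q3=1, q6=0}.
              branch 1.2.2.2 (add \lnot q5):
                ○ open, literals {q1=1, q2=1, q3=1, q5=0, q6=0}.
  branch 2 (add q1):
    ○ open, literals {q1=1}.
2 branches closed, 4 open.
Each open branch fixes some atoms; the unmentioned ones are free. Counting distinct full assignments: branch {q1=1, q2=0, q3=0, q5=0, q6=0} (q4) contributes 2 new; branch {q1=1, q2=1, q3=1, q6=0} (q4, q5) contributes 4 new; branch {q1=1, q2=1, q3=1, q5=0, q6=0} (q4) contributes 0 new; branch {q1=1} (q2, q3, q4, q5, q6) contributes 26 new. Total: 32.

32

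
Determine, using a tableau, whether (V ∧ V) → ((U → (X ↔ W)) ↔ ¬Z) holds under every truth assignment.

Assume the negation and expand:
Initial set: {F ((V ∧ V) → ((U → (X ↔ W)) ↔ ¬Z))}.
F ((V ∧ V) → ((U → (X ↔ W)) ↔ ¬Z)): α-rule — add T (V ∧ V), F ((U → (X ↔ W)) ↔ ¬Z).
T (V ∧ V): α-rule — add T V, T V.
F ((U → (X ↔ W)) ↔ ¬Z): β-rule — branch into T (U → (X ↔ W)), F ¬Z  //  F (U → (X ↔ W)), T ¬Z.
  branch 1 (add T (U → (X ↔ W)), F ¬Z):
    T (U → (X ↔ W)): β-rule — branch into F U  //  T (X ↔ W).
      branch 1.1 (add F U):
        ○ open, literals {U=F, V=T, Z=T}.
      branch 1.2 (add T (X ↔ W)):
        T (X ↔ W): β-rule — branch into T X, T W  //  F X, F W.
          branch 1.2.1 (add T X, T W):
            ○ open, literals {V=T, W=T, X=T, Z=T}.
          branch 1.2.2 (add F X, F W):
            ○ open, literals {V=T, W=F, X=F, Z=T}.
  branch 2 (add F (U → (X ↔ W)), T ¬Z):
    F (U → (X ↔ W)): α-rule — add T U, F (X ↔ W).
    F (X ↔ W): β-rule — branch into T X, F W  //  F X, T W.
      branch 2.1 (add T X, F W):
        ○ open, literals {U=T, V=T, W=F, X=T, Z=F}.
      branch 2.2 (add F X, T W):
        ○ open, literals {U=T, V=T, W=T, X=F, Z=F}.
0 branches closed, 5 open.
An open branch gives a countermodel: U=F, V=T, Z=T (unmentioned atoms arbitrary); under it the original formula is false.

Not valid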